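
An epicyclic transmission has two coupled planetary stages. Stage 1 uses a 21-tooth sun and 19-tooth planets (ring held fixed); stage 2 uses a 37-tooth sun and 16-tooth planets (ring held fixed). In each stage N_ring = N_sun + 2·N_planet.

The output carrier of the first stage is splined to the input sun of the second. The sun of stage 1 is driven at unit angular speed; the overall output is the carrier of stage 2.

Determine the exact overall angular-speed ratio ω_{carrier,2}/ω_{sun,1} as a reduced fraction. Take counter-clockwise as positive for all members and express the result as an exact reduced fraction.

777/8480

Stage 1: N_ring = 21 + 2·19 = 59
Stage 1: 21(ω_s−ω_c) = −59(ω_r−ω_c),  ω_r=0, ω_s=1
Stage 1: 21(1−ω_c) = −59(0−ω_c)  ⇒  80ω_c = 21  ⇒  ω_c = 21/80
  ⇒ ω_c¹/ω_s¹ = 21/80
Stage 2: N_ring = 37 + 2·16 = 69
Stage 2: 37(ω_s−ω_c) = −69(ω_r−ω_c),  ω_r=0, ω_s=1
Stage 2: 37(1−ω_c) = −69(0−ω_c)  ⇒  106ω_c = 37  ⇒  ω_c = 37/106
  ⇒ ω_c²/ω_s² = 37/106
Coupling ω_s² = ω_c¹ ⇒ overall = 21/80 × 37/106 = 777/8480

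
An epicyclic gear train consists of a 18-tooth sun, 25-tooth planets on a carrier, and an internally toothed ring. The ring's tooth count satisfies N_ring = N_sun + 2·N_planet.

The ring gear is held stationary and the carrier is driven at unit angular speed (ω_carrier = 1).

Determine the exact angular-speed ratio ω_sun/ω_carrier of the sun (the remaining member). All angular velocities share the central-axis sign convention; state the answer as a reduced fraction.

N_ring = 18 + 2·25 = 68
18(ω_s−ω_c) = −68(ω_r−ω_c),  ω_r=0, ω_c=1
ω_s = 1 − (68/18)(0−1) = 43/9
ω_s/ω_c = 43/9

43/9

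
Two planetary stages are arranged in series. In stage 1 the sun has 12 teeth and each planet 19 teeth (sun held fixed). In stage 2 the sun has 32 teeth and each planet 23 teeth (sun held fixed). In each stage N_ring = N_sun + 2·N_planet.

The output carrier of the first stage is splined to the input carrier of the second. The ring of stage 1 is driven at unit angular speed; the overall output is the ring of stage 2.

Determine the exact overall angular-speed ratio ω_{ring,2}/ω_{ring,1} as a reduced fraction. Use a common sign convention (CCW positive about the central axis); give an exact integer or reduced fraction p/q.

Stage 1: N_ring = 12 + 2·19 = 50
Stage 1: 12(ω_s−ω_c) = −50(ω_r−ω_c),  ω_s=0, ω_r=1
Stage 1: 12(0−ω_c) = −50(1−ω_c)  ⇒  62ω_c = 50  ⇒  ω_c = 25/31
  ⇒ ω_c¹/ω_r¹ = 25/31
Stage 2: N_ring = 32 + 2·23 = 78
Stage 2: 32(ω_s−ω_c) = −78(ω_r−ω_c),  ω_s=0, ω_c=1
Stage 2: ω_r = 1 − (32/78)(0−1) = 55/39
  ⇒ ω_r²/ω_c² = 55/39
Coupling ω_c² = ω_c¹ ⇒ overall = 25/31 × 55/39 = 1375/1209

1375/1209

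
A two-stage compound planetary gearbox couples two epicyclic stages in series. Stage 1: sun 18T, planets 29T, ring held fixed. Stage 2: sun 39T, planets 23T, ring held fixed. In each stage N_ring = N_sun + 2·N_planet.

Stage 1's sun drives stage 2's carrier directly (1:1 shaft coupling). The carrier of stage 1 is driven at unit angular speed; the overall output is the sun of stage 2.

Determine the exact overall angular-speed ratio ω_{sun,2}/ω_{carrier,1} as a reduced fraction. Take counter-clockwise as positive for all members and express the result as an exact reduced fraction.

Stage 1: N_ring = 18 + 2·29 = 76
Stage 1: 18(ω_s−ω_c) = −76(ω_r−ω_c),  ω_r=0, ω_c=1
Stage 1: ω_s = 1 − (76/18)(0−1) = 47/9
  ⇒ ω_s¹/ω_c¹ = 47/9
Stage 2: N_ring = 39 + 2·23 = 85
Stage 2: 39(ω_s−ω_c) = −85(ω_r−ω_c),  ω_r=0, ω_c=1
Stage 2: ω_s = 1 − (85/39)(0−1) = 124/39
  ⇒ ω_s²/ω_c² = 124/39
Coupling ω_c² = ω_s¹ ⇒ overall = 47/9 × 124/39 = 5828/351

5828/351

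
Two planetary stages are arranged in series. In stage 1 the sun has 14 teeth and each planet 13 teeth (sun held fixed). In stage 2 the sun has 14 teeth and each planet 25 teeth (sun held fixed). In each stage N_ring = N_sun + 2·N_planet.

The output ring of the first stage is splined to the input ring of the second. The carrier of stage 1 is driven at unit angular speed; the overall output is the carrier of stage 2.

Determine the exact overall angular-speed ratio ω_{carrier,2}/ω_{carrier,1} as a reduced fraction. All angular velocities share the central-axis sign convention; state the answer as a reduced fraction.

72/65

Stage 1: N_ring = 14 + 2·13 = 40
Stage 1: 14(ω_s−ω_c) = −40(ω_r−ω_c),  ω_s=0, ω_c=1
Stage 1: ω_r = 1 − (14/40)(0−1) = 27/20
  ⇒ ω_r¹/ω_c¹ = 27/20
Stage 2: N_ring = 14 + 2·25 = 64
Stage 2: 14(ω_s−ω_c) = −64(ω_r−ω_c),  ω_s=0, ω_r=1
Stage 2: 14(0−ω_c) = −64(1−ω_c)  ⇒  78ω_c = 64  ⇒  ω_c = 32/39
  ⇒ ω_c²/ω_r² = 32/39
Coupling ω_r² = ω_r¹ ⇒ overall = 27/20 × 32/39 = 72/65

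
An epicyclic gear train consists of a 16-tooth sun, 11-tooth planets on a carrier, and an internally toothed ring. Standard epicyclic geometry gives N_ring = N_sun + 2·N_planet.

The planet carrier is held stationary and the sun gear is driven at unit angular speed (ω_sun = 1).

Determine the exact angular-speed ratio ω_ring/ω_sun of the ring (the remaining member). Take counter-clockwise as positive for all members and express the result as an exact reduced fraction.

N_ring = 16 + 2·11 = 38
16(ω_s−ω_c) = −38(ω_r−ω_c),  ω_c=0, ω_s=1
ω_r = 0 − (16/38)(1−0) = -8/19
ω_r/ω_s = -8/19

-8/19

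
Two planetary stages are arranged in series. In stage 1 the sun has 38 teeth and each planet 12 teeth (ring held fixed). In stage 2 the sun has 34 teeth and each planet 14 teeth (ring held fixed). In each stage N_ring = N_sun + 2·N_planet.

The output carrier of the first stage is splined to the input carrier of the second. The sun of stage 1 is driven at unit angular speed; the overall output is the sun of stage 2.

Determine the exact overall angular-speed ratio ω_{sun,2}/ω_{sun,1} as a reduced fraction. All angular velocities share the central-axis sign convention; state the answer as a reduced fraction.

Stage 1: N_ring = 38 + 2·12 = 62
Stage 1: 38(ω_s−ω_c) = −62(ω_r−ω_c),  ω_r=0, ω_s=1
Stage 1: 38(1−ω_c) = −62(0−ω_c)  ⇒  100ω_c = 38  ⇒  ω_c = 19/50
  ⇒ ω_c¹/ω_s¹ = 19/50
Stage 2: N_ring = 34 + 2·14 = 62
Stage 2: 34(ω_s−ω_c) = −62(ω_r−ω_c),  ω_r=0, ω_c=1
Stage 2: ω_s = 1 − (62/34)(0−1) = 48/17
  ⇒ ω_s²/ω_c² = 48/17
Coupling ω_c² = ω_c¹ ⇒ overall = 19/50 × 48/17 = 456/425

456/425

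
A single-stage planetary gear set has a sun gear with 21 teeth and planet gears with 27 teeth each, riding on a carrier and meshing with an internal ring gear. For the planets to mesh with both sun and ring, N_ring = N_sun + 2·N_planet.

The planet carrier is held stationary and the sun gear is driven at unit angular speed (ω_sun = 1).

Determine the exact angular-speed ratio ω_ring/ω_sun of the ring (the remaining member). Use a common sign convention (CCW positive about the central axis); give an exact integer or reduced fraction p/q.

N_ring = 21 + 2·27 = 75
21(ω_s−ω_c) = −75(ω_r−ω_c),  ω_c=0, ω_s=1
ω_r = 0 − (21/75)(1−0) = -7/25
ω_r/ω_s = -7/25

-7/25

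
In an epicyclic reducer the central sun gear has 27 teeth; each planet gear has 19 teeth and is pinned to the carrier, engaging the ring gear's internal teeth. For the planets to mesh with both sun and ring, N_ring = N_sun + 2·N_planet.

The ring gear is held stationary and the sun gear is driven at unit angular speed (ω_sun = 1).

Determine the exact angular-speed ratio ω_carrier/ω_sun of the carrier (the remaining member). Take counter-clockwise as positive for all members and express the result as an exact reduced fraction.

N_ring = 27 + 2·19 = 65
27(ω_s−ω_c) = −65(ω_r−ω_c),  ω_r=0, ω_s=1
27(1−ω_c) = −65(0−ω_c)  ⇒  92ω_c = 27  ⇒  ω_c = 27/92
ω_c/ω_s = 27/92

27/92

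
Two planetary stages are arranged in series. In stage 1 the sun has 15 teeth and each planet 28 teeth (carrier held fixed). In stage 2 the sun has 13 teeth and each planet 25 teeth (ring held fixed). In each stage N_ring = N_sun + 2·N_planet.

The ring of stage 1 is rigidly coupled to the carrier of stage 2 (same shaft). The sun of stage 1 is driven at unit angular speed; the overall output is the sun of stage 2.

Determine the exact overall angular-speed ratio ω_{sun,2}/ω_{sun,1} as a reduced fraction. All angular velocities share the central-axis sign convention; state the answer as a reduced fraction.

Stage 1: N_ring = 15 + 2·28 = 71
Stage 1: 15(ω_s−ω_c) = −71(ω_r−ω_c),  ω_c=0, ω_s=1
Stage 1: ω_r = 0 − (15/71)(1−0) = -15/71
  ⇒ ω_r¹/ω_s¹ = -15/71
Stage 2: N_ring = 13 + 2·25 = 63
Stage 2: 13(ω_s−ω_c) = −63(ω_r−ω_c),  ω_r=0, ω_c=1
Stage 2: ω_s = 1 − (63/13)(0−1) = 76/13
  ⇒ ω_s²/ω_c² = 76/13
Coupling ω_c² = ω_r¹ ⇒ overall = -15/71 × 76/13 = -1140/923

-1140/923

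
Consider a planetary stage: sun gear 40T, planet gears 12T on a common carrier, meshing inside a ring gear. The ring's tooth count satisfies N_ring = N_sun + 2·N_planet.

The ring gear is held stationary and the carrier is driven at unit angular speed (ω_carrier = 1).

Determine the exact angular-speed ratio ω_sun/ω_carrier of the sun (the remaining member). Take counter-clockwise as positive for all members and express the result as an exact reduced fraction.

13/5

N_ring = 40 + 2·12 = 64
40(ω_s−ω_c) = −64(ω_r−ω_c),  ω_r=0, ω_c=1
ω_s = 1 − (64/40)(0−1) = 13/5
ω_s/ω_c = 13/5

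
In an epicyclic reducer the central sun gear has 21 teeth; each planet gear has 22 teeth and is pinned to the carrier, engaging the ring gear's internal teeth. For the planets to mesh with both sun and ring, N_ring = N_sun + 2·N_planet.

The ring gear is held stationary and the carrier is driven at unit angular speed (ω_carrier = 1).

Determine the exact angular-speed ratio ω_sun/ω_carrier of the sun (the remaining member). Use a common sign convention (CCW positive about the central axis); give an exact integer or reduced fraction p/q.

86/21

N_ring = 21 + 2·22 = 65
21(ω_s−ω_c) = −65(ω_r−ω_c),  ω_r=0, ω_c=1
ω_s = 1 − (65/21)(0−1) = 86/21
ω_s/ω_c = 86/21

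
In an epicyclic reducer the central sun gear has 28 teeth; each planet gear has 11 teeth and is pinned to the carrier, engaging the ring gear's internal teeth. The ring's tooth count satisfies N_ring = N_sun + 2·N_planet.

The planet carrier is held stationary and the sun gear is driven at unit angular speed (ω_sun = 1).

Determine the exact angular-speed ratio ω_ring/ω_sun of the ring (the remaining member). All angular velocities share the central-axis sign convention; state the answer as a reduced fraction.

-14/25

N_ring = 28 + 2·11 = 50
28(ω_s−ω_c) = −50(ω_r−ω_c),  ω_c=0, ω_s=1
ω_r = 0 − (28/50)(1−0) = -14/25
ω_r/ω_s = -14/25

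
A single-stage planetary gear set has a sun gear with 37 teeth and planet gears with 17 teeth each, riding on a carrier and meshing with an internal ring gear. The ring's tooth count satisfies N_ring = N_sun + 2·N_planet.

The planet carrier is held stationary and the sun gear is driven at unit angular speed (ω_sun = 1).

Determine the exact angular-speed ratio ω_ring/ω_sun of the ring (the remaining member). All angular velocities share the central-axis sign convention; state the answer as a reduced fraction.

N_ring = 37 + 2·17 = 71
37(ω_s−ω_c) = −71(ω_r−ω_c),  ω_c=0, ω_s=1
ω_r = 0 − (37/71)(1−0) = -37/71
ω_r/ω_s = -37/71

-37/71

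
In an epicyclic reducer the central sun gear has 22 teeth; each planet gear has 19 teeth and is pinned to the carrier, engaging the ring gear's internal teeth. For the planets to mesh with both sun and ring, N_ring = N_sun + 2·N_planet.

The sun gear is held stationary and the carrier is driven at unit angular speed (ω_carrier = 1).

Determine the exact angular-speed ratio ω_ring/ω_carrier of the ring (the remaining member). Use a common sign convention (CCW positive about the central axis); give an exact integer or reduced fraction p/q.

N_ring = 22 + 2·19 = 60
22(ω_s−ω_c) = −60(ω_r−ω_c),  ω_s=0, ω_c=1
ω_r = 1 − (22/60)(0−1) = 41/30
ω_r/ω_c = 41/30

41/30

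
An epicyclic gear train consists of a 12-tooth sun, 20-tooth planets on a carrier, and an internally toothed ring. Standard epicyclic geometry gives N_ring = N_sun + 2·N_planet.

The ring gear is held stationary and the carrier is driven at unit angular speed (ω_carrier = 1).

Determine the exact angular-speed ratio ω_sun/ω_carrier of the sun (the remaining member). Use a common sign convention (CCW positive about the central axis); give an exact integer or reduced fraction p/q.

N_ring = 12 + 2·20 = 52
12(ω_s−ω_c) = −52(ω_r−ω_c),  ω_r=0, ω_c=1
ω_s = 1 − (52/12)(0−1) = 16/3
ω_s/ω_c = 16/3

16/3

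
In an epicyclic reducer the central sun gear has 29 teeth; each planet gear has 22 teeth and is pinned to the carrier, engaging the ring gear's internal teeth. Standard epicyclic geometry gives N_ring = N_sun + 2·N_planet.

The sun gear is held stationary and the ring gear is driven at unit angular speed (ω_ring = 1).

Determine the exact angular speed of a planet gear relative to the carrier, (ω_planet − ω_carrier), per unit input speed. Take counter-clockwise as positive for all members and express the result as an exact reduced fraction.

N_ring = 29 + 2·22 = 73
29(ω_s−ω_c) = −73(ω_r−ω_c),  ω_s=0, ω_r=1
29(0−ω_c) = −73(1−ω_c)  ⇒  102ω_c = 73  ⇒  ω_c = 73/102
sun–planet: 29·(0−73/102) = −22·(ω_p−ω_c)  ⇒  ω_p−ω_c = −(29/22)·(-73/102) = 2117/2244

2117/2244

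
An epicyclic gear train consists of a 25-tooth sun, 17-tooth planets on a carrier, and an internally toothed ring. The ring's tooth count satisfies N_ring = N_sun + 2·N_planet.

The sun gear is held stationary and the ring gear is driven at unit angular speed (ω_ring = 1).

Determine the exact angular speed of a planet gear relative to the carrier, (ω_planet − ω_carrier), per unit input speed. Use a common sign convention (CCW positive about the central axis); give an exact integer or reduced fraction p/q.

N_ring = 25 + 2·17 = 59
25(ω_s−ω_c) = −59(ω_r−ω_c),  ω_s=0, ω_r=1
25(0−ω_c) = −59(1−ω_c)  ⇒  84ω_c = 59  ⇒  ω_c = 59/84
sun–planet: 25·(0−59/84) = −17·(ω_p−ω_c)  ⇒  ω_p−ω_c = −(25/17)·(-59/84) = 1475/1428

1475/1428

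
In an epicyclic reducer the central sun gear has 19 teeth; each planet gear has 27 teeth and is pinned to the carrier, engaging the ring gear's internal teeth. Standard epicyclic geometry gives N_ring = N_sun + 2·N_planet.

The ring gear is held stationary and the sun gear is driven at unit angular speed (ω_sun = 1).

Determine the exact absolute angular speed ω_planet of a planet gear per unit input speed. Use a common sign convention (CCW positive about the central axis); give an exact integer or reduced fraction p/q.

-19/54

N_ring = 19 + 2·27 = 73
19(ω_s−ω_c) = −73(ω_r−ω_c),  ω_r=0, ω_s=1
19(1−ω_c) = −73(0−ω_c)  ⇒  92ω_c = 19  ⇒  ω_c = 19/92
sun–planet: 19·(1−19/92) = −27·(ω_p−ω_c)  ⇒  ω_p−ω_c = −(19/27)·(73/92) = -1387/2484
ω_p = 19/92 − 1387/2484 = -19/54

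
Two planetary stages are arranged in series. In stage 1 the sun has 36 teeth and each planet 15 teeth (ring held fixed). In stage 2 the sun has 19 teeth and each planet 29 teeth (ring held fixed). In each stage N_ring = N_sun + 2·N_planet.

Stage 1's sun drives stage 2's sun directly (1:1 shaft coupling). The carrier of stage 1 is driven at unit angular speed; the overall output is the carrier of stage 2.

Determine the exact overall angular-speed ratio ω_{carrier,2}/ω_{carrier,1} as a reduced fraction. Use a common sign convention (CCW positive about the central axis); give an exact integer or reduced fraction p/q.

323/576

Stage 1: N_ring = 36 + 2·15 = 66
Stage 1: 36(ω_s−ω_c) = −66(ω_r−ω_c),  ω_r=0, ω_c=1
Stage 1: ω_s = 1 − (66/36)(0−1) = 17/6
  ⇒ ω_s¹/ω_c¹ = 17/6
Stage 2: N_ring = 19 + 2·29 = 77
Stage 2: 19(ω_s−ω_c) = −77(ω_r−ω_c),  ω_r=0, ω_s=1
Stage 2: 19(1−ω_c) = −77(0−ω_c)  ⇒  96ω_c = 19  ⇒  ω_c = 19/96
  ⇒ ω_c²/ω_s² = 19/96
Coupling ω_s² = ω_s¹ ⇒ overall = 17/6 × 19/96 = 323/576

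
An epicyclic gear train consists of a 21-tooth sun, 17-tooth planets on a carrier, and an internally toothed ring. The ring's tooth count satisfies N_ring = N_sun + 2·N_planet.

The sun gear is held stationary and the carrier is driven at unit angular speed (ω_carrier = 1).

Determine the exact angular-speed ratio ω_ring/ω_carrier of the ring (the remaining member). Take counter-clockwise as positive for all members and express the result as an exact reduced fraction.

N_ring = 21 + 2·17 = 55
21(ω_s−ω_c) = −55(ω_r−ω_c),  ω_s=0, ω_c=1
ω_r = 1 − (21/55)(0−1) = 76/55
ω_r/ω_c = 76/55

76/55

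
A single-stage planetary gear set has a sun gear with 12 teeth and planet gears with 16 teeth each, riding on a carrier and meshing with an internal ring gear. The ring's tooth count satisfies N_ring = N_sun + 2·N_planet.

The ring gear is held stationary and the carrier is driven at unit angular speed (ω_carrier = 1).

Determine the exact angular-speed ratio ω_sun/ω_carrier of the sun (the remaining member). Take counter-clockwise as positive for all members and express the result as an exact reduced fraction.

14/3

N_ring = 12 + 2·16 = 44
12(ω_s−ω_c) = −44(ω_r−ω_c),  ω_r=0, ω_c=1
ω_s = 1 − (44/12)(0−1) = 14/3
ω_s/ω_c = 14/3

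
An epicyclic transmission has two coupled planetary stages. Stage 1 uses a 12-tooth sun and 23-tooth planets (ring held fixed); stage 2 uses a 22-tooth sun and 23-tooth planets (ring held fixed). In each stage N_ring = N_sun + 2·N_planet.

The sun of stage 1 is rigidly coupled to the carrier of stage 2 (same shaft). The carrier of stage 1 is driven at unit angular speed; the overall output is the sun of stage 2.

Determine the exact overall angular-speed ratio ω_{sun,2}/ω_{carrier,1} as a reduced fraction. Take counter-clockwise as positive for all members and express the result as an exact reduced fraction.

Stage 1: N_ring = 12 + 2·23 = 58
Stage 1: 12(ω_s−ω_c) = −58(ω_r−ω_c),  ω_r=0, ω_c=1
Stage 1: ω_s = 1 − (58/12)(0−1) = 35/6
  ⇒ ω_s¹/ω_c¹ = 35/6
Stage 2: N_ring = 22 + 2·23 = 68
Stage 2: 22(ω_s−ω_c) = −68(ω_r−ω_c),  ω_r=0, ω_c=1
Stage 2: ω_s = 1 − (68/22)(0−1) = 45/11
  ⇒ ω_s²/ω_c² = 45/11
Coupling ω_c² = ω_s¹ ⇒ overall = 35/6 × 45/11 = 525/22

525/22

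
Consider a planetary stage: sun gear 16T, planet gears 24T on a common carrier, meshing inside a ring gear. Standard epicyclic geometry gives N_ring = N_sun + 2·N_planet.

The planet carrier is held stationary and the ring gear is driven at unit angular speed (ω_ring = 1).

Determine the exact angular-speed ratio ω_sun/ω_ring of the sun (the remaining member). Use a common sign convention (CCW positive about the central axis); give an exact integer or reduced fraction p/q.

-4

N_ring = 16 + 2·24 = 64
16(ω_s−ω_c) = −64(ω_r−ω_c),  ω_c=0, ω_r=1
ω_s = 0 − (64/16)(1−0) = -4
ω_s/ω_r = -4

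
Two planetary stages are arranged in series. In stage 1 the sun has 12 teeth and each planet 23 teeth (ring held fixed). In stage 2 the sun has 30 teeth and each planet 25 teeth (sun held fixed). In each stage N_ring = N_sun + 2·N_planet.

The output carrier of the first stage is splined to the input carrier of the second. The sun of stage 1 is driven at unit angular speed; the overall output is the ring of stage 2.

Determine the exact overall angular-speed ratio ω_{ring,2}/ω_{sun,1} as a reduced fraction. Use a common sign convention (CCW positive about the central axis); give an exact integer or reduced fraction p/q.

33/140

Stage 1: N_ring = 12 + 2·23 = 58
Stage 1: 12(ω_s−ω_c) = −58(ω_r−ω_c),  ω_r=0, ω_s=1
Stage 1: 12(1−ω_c) = −58(0−ω_c)  ⇒  70ω_c = 12  ⇒  ω_c = 6/35
  ⇒ ω_c¹/ω_s¹ = 6/35
Stage 2: N_ring = 30 + 2·25 = 80
Stage 2: 30(ω_s−ω_c) = −80(ω_r−ω_c),  ω_s=0, ω_c=1
Stage 2: ω_r = 1 − (30/80)(0−1) = 11/8
  ⇒ ω_r²/ω_c² = 11/8
Coupling ω_c² = ω_c¹ ⇒ overall = 6/35 × 11/8 = 33/140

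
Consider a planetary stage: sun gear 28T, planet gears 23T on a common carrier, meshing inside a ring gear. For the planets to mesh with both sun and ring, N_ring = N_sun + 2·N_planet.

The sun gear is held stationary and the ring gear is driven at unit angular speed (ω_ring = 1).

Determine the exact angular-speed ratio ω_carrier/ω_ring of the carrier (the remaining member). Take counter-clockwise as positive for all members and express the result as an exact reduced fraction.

37/51

N_ring = 28 + 2·23 = 74
28(ω_s−ω_c) = −74(ω_r−ω_c),  ω_s=0, ω_r=1
28(0−ω_c) = −74(1−ω_c)  ⇒  102ω_c = 74  ⇒  ω_c = 37/51
ω_c/ω_r = 37/51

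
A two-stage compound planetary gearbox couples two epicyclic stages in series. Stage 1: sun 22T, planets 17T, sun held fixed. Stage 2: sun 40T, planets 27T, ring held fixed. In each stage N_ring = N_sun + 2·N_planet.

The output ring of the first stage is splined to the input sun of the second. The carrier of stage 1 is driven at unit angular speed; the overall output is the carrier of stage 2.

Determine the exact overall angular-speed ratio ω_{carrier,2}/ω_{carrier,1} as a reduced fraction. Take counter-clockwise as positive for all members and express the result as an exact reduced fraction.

Stage 1: N_ring = 22 + 2·17 = 56
Stage 1: 22(ω_s−ω_c) = −56(ω_r−ω_c),  ω_s=0, ω_c=1
Stage 1: ω_r = 1 − (22/56)(0−1) = 39/28
  ⇒ ω_r¹/ω_c¹ = 39/28
Stage 2: N_ring = 40 + 2·27 = 94
Stage 2: 40(ω_s−ω_c) = −94(ω_r−ω_c),  ω_r=0, ω_s=1
Stage 2: 40(1−ω_c) = −94(0−ω_c)  ⇒  134ω_c = 40  ⇒  ω_c = 20/67
  ⇒ ω_c²/ω_s² = 20/67
Coupling ω_s² = ω_r¹ ⇒ overall = 39/28 × 20/67 = 195/469

195/469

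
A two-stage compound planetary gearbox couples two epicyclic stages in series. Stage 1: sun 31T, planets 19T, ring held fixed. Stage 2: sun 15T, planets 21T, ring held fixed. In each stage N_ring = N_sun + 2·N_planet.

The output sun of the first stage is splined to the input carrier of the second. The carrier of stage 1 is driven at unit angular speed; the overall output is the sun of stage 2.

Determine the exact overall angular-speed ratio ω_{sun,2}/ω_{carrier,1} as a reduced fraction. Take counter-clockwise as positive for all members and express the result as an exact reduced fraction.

Stage 1: N_ring = 31 + 2·19 = 69
Stage 1: 31(ω_s−ω_c) = −69(ω_r−ω_c),  ω_r=0, ω_c=1
Stage 1: ω_s = 1 − (69/31)(0−1) = 100/31
  ⇒ ω_s¹/ω_c¹ = 100/31
Stage 2: N_ring = 15 + 2·21 = 57
Stage 2: 15(ω_s−ω_c) = −57(ω_r−ω_c),  ω_r=0, ω_c=1
Stage 2: ω_s = 1 − (57/15)(0−1) = 24/5
  ⇒ ω_s²/ω_c² = 24/5
Coupling ω_c² = ω_s¹ ⇒ overall = 100/31 × 24/5 = 480/31

480/31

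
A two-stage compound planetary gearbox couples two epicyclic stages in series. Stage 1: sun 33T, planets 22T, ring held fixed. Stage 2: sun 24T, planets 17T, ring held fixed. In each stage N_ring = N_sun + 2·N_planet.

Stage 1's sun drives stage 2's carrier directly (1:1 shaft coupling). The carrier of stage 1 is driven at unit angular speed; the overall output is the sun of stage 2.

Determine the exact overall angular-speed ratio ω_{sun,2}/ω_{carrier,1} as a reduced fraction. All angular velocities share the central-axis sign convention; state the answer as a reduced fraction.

205/18

Stage 1: N_ring = 33 + 2·22 = 77
Stage 1: 33(ω_s−ω_c) = −77(ω_r−ω_c),  ω_r=0, ω_c=1
Stage 1: ω_s = 1 − (77/33)(0−1) = 10/3
  ⇒ ω_s¹/ω_c¹ = 10/3
Stage 2: N_ring = 24 + 2·17 = 58
Stage 2: 24(ω_s−ω_c) = −58(ω_r−ω_c),  ω_r=0, ω_c=1
Stage 2: ω_s = 1 − (58/24)(0−1) = 41/12
  ⇒ ω_s²/ω_c² = 41/12
Coupling ω_c² = ω_s¹ ⇒ overall = 10/3 × 41/12 = 205/18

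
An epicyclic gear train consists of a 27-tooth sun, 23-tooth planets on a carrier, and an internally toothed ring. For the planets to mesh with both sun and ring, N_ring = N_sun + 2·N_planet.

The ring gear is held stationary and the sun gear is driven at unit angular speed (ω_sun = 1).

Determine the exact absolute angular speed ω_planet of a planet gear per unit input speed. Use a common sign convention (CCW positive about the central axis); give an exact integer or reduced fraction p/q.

-27/46

N_ring = 27 + 2·23 = 73
27(ω_s−ω_c) = −73(ω_r−ω_c),  ω_r=0, ω_s=1
27(1−ω_c) = −73(0−ω_c)  ⇒  100ω_c = 27  ⇒  ω_c = 27/100
sun–planet: 27·(1−27/100) = −23·(ω_p−ω_c)  ⇒  ω_p−ω_c = −(27/23)·(73/100) = -1971/2300
ω_p = 27/100 − 1971/2300 = -27/46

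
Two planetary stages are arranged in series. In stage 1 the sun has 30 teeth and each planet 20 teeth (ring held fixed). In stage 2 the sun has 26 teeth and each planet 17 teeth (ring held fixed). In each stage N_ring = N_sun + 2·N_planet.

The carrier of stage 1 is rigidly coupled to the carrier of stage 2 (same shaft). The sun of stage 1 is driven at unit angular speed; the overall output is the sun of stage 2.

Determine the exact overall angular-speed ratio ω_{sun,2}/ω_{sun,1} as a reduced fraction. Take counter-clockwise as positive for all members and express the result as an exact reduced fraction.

129/130

Stage 1: N_ring = 30 + 2·20 = 70
Stage 1: 30(ω_s−ω_c) = −70(ω_r−ω_c),  ω_r=0, ω_s=1
Stage 1: 30(1−ω_c) = −70(0−ω_c)  ⇒  100ω_c = 30  ⇒  ω_c = 3/10
  ⇒ ω_c¹/ω_s¹ = 3/10
Stage 2: N_ring = 26 + 2·17 = 60
Stage 2: 26(ω_s−ω_c) = −60(ω_r−ω_c),  ω_r=0, ω_c=1
Stage 2: ω_s = 1 − (60/26)(0−1) = 43/13
  ⇒ ω_s²/ω_c² = 43/13
Coupling ω_c² = ω_c¹ ⇒ overall = 3/10 × 43/13 = 129/130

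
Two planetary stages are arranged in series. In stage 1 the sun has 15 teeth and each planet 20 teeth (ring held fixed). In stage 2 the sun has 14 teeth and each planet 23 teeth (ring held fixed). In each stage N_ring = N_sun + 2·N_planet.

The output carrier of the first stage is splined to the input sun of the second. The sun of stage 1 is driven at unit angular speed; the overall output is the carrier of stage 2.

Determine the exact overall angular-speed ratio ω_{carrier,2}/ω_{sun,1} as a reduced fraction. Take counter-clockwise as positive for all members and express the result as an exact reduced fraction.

3/74

Stage 1: N_ring = 15 + 2·20 = 55
Stage 1: 15(ω_s−ω_c) = −55(ω_r−ω_c),  ω_r=0, ω_s=1
Stage 1: 15(1−ω_c) = −55(0−ω_c)  ⇒  70ω_c = 15  ⇒  ω_c = 3/14
  ⇒ ω_c¹/ω_s¹ = 3/14
Stage 2: N_ring = 14 + 2·23 = 60
Stage 2: 14(ω_s−ω_c) = −60(ω_r−ω_c),  ω_r=0, ω_s=1
Stage 2: 14(1−ω_c) = −60(0−ω_c)  ⇒  74ω_c = 14  ⇒  ω_c = 7/37
  ⇒ ω_c²/ω_s² = 7/37
Coupling ω_s² = ω_c¹ ⇒ overall = 3/14 × 7/37 = 3/74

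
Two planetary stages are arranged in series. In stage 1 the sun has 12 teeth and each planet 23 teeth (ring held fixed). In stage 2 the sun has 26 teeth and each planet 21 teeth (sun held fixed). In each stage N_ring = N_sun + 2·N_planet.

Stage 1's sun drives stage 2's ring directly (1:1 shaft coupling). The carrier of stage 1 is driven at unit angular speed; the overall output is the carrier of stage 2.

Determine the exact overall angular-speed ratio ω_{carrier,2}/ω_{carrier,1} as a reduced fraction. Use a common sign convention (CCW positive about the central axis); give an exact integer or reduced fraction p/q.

595/141

Stage 1: N_ring = 12 + 2·23 = 58
Stage 1: 12(ω_s−ω_c) = −58(ω_r−ω_c),  ω_r=0, ω_c=1
Stage 1: ω_s = 1 − (58/12)(0−1) = 35/6
  ⇒ ω_s¹/ω_c¹ = 35/6
Stage 2: N_ring = 26 + 2·21 = 68
Stage 2: 26(ω_s−ω_c) = −68(ω_r−ω_c),  ω_s=0, ω_r=1
Stage 2: 26(0−ω_c) = −68(1−ω_c)  ⇒  94ω_c = 68  ⇒  ω_c = 34/47
  ⇒ ω_c²/ω_r² = 34/47
Coupling ω_r² = ω_s¹ ⇒ overall = 35/6 × 34/47 = 595/141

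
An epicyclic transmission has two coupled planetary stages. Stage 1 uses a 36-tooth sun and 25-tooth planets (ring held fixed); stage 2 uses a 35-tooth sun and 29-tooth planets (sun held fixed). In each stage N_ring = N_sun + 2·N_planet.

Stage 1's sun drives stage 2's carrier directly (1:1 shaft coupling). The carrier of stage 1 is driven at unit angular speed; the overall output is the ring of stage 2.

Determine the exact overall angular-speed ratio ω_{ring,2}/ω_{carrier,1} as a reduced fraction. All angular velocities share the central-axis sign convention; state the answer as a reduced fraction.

3904/837

Stage 1: N_ring = 36 + 2·25 = 86
Stage 1: 36(ω_s−ω_c) = −86(ω_r−ω_c),  ω_r=0, ω_c=1
Stage 1: ω_s = 1 − (86/36)(0−1) = 61/18
  ⇒ ω_s¹/ω_c¹ = 61/18
Stage 2: N_ring = 35 + 2·29 = 93
Stage 2: 35(ω_s−ω_c) = −93(ω_r−ω_c),  ω_s=0, ω_c=1
Stage 2: ω_r = 1 − (35/93)(0−1) = 128/93
  ⇒ ω_r²/ω_c² = 128/93
Coupling ω_c² = ω_s¹ ⇒ overall = 61/18 × 128/93 = 3904/837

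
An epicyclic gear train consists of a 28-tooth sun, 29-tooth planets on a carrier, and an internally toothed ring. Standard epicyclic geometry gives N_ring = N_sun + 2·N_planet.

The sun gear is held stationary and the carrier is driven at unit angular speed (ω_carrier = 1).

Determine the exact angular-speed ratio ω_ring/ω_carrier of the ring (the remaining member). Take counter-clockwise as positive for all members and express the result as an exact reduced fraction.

N_ring = 28 + 2·29 = 86
28(ω_s−ω_c) = −86(ω_r−ω_c),  ω_s=0, ω_c=1
ω_r = 1 − (28/86)(0−1) = 57/43
ω_r/ω_c = 57/43

57/43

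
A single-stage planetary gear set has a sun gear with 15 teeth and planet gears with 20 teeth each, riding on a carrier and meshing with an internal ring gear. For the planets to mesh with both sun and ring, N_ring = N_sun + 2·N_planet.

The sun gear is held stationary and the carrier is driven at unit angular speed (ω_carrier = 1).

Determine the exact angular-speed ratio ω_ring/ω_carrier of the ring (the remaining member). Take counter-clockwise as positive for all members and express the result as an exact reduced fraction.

N_ring = 15 + 2·20 = 55
15(ω_s−ω_c) = −55(ω_r−ω_c),  ω_s=0, ω_c=1
ω_r = 1 − (15/55)(0−1) = 14/11
ω_r/ω_c = 14/11

14/11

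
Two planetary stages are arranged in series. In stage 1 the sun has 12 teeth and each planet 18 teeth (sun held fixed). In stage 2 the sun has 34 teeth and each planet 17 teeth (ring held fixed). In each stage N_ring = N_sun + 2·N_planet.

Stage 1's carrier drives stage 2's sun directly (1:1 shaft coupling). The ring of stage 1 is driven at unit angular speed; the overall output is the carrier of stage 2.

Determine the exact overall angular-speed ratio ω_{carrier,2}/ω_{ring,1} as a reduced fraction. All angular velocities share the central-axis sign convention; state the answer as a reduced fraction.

4/15

Stage 1: N_ring = 12 + 2·18 = 48
Stage 1: 12(ω_s−ω_c) = −48(ω_r−ω_c),  ω_s=0, ω_r=1
Stage 1: 12(0−ω_c) = −48(1−ω_c)  ⇒  60ω_c = 48  ⇒  ω_c = 4/5
  ⇒ ω_c¹/ω_r¹ = 4/5
Stage 2: N_ring = 34 + 2·17 = 68
Stage 2: 34(ω_s−ω_c) = −68(ω_r−ω_c),  ω_r=0, ω_s=1
Stage 2: 34(1−ω_c) = −68(0−ω_c)  ⇒  102ω_c = 34  ⇒  ω_c = 1/3
  ⇒ ω_c²/ω_s² = 1/3
Coupling ω_s² = ω_c¹ ⇒ overall = 4/5 × 1/3 = 4/15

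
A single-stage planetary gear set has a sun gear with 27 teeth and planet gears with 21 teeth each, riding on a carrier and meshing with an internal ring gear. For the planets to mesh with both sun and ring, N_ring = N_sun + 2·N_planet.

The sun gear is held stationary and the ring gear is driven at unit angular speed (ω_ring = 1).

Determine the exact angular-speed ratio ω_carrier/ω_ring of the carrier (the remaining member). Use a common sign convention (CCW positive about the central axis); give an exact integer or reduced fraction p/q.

N_ring = 27 + 2·21 = 69
27(ω_s−ω_c) = −69(ω_r−ω_c),  ω_s=0, ω_r=1
27(0−ω_c) = −69(1−ω_c)  ⇒  96ω_c = 69  ⇒  ω_c = 23/32
ω_c/ω_r = 23/32

23/32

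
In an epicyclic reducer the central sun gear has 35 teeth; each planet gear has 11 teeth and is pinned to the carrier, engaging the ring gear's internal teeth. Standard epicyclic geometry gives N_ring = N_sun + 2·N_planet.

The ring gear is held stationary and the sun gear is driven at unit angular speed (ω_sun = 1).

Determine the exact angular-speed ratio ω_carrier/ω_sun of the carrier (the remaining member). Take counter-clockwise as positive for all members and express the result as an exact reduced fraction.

N_ring = 35 + 2·11 = 57
35(ω_s−ω_c) = −57(ω_r−ω_c),  ω_r=0, ω_s=1
35(1−ω_c) = −57(0−ω_c)  ⇒  92ω_c = 35  ⇒  ω_c = 35/92
ω_c/ω_s = 35/92

35/92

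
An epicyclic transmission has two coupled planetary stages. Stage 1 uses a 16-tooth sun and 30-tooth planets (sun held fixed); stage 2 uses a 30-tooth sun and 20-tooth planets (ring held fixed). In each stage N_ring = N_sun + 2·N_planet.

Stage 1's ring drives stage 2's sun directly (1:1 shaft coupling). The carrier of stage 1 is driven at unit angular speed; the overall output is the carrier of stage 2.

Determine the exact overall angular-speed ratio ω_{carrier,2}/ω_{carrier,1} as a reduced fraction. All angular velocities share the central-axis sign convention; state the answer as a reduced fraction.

Stage 1: N_ring = 16 + 2·30 = 76
Stage 1: 16(ω_s−ω_c) = −76(ω_r−ω_c),  ω_s=0, ω_c=1
Stage 1: ω_r = 1 − (16/76)(0−1) = 23/19
  ⇒ ω_r¹/ω_c¹ = 23/19
Stage 2: N_ring = 30 + 2·20 = 70
Stage 2: 30(ω_s−ω_c) = −70(ω_r−ω_c),  ω_r=0, ω_s=1
Stage 2: 30(1−ω_c) = −70(0−ω_c)  ⇒  100ω_c = 30  ⇒  ω_c = 3/10
  ⇒ ω_c²/ω_s² = 3/10
Coupling ω_s² = ω_r¹ ⇒ overall = 23/19 × 3/10 = 69/190

69/190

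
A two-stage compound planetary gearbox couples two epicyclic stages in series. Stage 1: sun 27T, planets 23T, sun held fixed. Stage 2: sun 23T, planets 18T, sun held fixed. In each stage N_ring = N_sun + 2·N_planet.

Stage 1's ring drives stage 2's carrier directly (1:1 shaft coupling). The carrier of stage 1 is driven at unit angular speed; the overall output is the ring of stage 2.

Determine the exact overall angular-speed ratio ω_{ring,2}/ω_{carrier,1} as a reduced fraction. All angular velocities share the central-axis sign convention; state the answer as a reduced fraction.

8200/4307

Stage 1: N_ring = 27 + 2·23 = 73
Stage 1: 27(ω_s−ω_c) = −73(ω_r−ω_c),  ω_s=0, ω_c=1
Stage 1: ω_r = 1 − (27/73)(0−1) = 100/73
  ⇒ ω_r¹/ω_c¹ = 100/73
Stage 2: N_ring = 23 + 2·18 = 59
Stage 2: 23(ω_s−ω_c) = −59(ω_r−ω_c),  ω_s=0, ω_c=1
Stage 2: ω_r = 1 − (23/59)(0−1) = 82/59
  ⇒ ω_r²/ω_c² = 82/59
Coupling ω_c² = ω_r¹ ⇒ overall = 100/73 × 82/59 = 8200/4307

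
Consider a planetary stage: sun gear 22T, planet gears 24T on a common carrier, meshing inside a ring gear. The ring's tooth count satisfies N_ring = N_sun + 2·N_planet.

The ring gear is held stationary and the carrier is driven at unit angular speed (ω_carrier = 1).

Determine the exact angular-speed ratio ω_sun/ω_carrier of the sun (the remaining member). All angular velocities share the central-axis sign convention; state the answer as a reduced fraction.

46/11

N_ring = 22 + 2·24 = 70
22(ω_s−ω_c) = −70(ω_r−ω_c),  ω_r=0, ω_c=1
ω_s = 1 − (70/22)(0−1) = 46/11
ω_s/ω_c = 46/11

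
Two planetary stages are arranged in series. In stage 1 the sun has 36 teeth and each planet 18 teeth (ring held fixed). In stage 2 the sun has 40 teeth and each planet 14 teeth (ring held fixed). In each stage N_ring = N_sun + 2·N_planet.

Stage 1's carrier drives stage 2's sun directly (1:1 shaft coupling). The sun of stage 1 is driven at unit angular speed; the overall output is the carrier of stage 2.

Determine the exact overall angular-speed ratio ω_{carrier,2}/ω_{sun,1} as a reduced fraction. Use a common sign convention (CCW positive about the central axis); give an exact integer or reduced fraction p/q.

Stage 1: N_ring = 36 + 2·18 = 72
Stage 1: 36(ω_s−ω_c) = −72(ω_r−ω_c),  ω_r=0, ω_s=1
Stage 1: 36(1−ω_c) = −72(0−ω_c)  ⇒  108ω_c = 36  ⇒  ω_c = 1/3
  ⇒ ω_c¹/ω_s¹ = 1/3
Stage 2: N_ring = 40 + 2·14 = 68
Stage 2: 40(ω_s−ω_c) = −68(ω_r−ω_c),  ω_r=0, ω_s=1
Stage 2: 40(1−ω_c) = −68(0−ω_c)  ⇒  108ω_c = 40  ⇒  ω_c = 10/27
  ⇒ ω_c²/ω_s² = 10/27
Coupling ω_s² = ω_c¹ ⇒ overall = 1/3 × 10/27 = 10/81

10/81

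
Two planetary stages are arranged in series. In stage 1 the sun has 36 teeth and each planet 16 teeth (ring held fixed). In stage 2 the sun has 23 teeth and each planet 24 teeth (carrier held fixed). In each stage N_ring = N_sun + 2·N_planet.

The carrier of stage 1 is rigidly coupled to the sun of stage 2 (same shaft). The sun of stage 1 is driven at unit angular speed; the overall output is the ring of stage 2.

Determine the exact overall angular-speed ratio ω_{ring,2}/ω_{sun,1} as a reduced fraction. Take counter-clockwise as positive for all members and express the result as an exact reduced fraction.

-207/1846

Stage 1: N_ring = 36 + 2·16 = 68
Stage 1: 36(ω_s−ω_c) = −68(ω_r−ω_c),  ω_r=0, ω_s=1
Stage 1: 36(1−ω_c) = −68(0−ω_c)  ⇒  104ω_c = 36  ⇒  ω_c = 9/26
  ⇒ ω_c¹/ω_s¹ = 9/26
Stage 2: N_ring = 23 + 2·24 = 71
Stage 2: 23(ω_s−ω_c) = −71(ω_r−ω_c),  ω_c=0, ω_s=1
Stage 2: ω_r = 0 − (23/71)(1−0) = -23/71
  ⇒ ω_r²/ω_s² = -23/71
Coupling ω_s² = ω_c¹ ⇒ overall = 9/26 × -23/71 = -207/1846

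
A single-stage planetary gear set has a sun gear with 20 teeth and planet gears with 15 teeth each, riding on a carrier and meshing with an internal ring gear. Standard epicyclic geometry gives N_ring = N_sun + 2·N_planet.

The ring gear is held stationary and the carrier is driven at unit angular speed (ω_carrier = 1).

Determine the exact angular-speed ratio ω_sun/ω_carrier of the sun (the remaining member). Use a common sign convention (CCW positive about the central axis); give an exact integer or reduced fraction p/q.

7/2

N_ring = 20 + 2·15 = 50
20(ω_s−ω_c) = −50(ω_r−ω_c),  ω_r=0, ω_c=1
ω_s = 1 − (50/20)(0−1) = 7/2
ω_s/ω_c = 7/2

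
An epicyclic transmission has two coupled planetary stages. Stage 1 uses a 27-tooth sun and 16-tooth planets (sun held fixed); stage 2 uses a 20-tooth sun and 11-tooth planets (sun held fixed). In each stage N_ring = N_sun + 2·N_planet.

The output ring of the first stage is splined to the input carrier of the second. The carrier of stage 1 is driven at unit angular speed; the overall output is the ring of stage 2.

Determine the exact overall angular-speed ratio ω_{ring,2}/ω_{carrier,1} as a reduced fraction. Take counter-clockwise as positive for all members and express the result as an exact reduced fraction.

Stage 1: N_ring = 27 + 2·16 = 59
Stage 1: 27(ω_s−ω_c) = −59(ω_r−ω_c),  ω_s=0, ω_c=1
Stage 1: ω_r = 1 − (27/59)(0−1) = 86/59
  ⇒ ω_r¹/ω_c¹ = 86/59
Stage 2: N_ring = 20 + 2·11 = 42
Stage 2: 20(ω_s−ω_c) = −42(ω_r−ω_c),  ω_s=0, ω_c=1
Stage 2: ω_r = 1 − (20/42)(0−1) = 31/21
  ⇒ ω_r²/ω_c² = 31/21
Coupling ω_c² = ω_r¹ ⇒ overall = 86/59 × 31/21 = 2666/1239

2666/1239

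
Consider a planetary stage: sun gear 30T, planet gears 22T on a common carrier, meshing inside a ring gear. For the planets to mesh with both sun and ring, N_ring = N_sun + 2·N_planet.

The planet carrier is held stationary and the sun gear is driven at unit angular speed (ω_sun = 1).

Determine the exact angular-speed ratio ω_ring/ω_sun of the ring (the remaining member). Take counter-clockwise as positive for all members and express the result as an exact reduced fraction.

N_ring = 30 + 2·22 = 74
30(ω_s−ω_c) = −74(ω_r−ω_c),  ω_c=0, ω_s=1
ω_r = 0 − (30/74)(1−0) = -15/37
ω_r/ω_s = -15/37

-15/37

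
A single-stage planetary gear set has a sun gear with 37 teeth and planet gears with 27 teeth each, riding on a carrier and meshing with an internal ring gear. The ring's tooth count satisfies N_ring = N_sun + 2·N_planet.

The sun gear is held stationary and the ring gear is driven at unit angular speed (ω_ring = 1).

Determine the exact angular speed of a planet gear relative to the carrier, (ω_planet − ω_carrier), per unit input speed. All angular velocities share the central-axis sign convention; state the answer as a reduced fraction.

N_ring = 37 + 2·27 = 91
37(ω_s−ω_c) = −91(ω_r−ω_c),  ω_s=0, ω_r=1
37(0−ω_c) = −91(1−ω_c)  ⇒  128ω_c = 91  ⇒  ω_c = 91/128
sun–planet: 37·(0−91/128) = −27·(ω_p−ω_c)  ⇒  ω_p−ω_c = −(37/27)·(-91/128) = 3367/3456

3367/3456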